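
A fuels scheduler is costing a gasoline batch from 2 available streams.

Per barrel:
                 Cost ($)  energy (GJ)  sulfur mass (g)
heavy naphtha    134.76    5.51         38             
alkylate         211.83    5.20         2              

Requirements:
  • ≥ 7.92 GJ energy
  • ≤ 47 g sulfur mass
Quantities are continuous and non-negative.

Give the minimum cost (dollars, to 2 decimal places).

$212.75

This is a linear program. Let x1 = barrels of heavy naphtha, x2 = barrels of alkylate.
Minimise 134.76x1 + 211.83x2 with:
  5.51x1 + 5.2x2 ≥ 7.92   (energy)
  38x1 + 2x2 ≤ 47   (sulfur mass)
  x1, x2 ≥ 0.
Both inputs are positive at the optimum. There the energy and sulfur mass constraints are tight.
So heavy naphtha = 1.225 barrels, alkylate = 0.22505 barrels.
Objective = 134.76·1.225 + 211.83·0.22505 = 212.7533.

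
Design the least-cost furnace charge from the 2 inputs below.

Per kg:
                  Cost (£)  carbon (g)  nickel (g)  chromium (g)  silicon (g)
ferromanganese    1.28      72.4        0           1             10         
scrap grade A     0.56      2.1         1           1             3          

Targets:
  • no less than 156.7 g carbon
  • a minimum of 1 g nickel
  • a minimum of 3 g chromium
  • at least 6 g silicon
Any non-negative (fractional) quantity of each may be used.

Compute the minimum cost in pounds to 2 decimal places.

Let x1 = kg of ferromanganese, x2 = kg of scrap grade A.
Minimize 1.28x1 + 0.56x2 with:
  72.4x1 + 2.1x2 ≥ 156.7   (carbon)
  1x2 ≥ 1   (nickel)
  1x1 + 1x2 ≥ 3   (chromium)
  10x1 + 3x2 ≥ 6   (silicon)
  x1, x2 ≥ 0.
Both inputs are positive at the optimum. There the carbon and nickel constraints are tight.
So ferromanganese = 2.135 kg, scrap grade A = 1 kg.
Total cost: 1.28·2.135 + 0.56·1 = 3.2928.

£3.29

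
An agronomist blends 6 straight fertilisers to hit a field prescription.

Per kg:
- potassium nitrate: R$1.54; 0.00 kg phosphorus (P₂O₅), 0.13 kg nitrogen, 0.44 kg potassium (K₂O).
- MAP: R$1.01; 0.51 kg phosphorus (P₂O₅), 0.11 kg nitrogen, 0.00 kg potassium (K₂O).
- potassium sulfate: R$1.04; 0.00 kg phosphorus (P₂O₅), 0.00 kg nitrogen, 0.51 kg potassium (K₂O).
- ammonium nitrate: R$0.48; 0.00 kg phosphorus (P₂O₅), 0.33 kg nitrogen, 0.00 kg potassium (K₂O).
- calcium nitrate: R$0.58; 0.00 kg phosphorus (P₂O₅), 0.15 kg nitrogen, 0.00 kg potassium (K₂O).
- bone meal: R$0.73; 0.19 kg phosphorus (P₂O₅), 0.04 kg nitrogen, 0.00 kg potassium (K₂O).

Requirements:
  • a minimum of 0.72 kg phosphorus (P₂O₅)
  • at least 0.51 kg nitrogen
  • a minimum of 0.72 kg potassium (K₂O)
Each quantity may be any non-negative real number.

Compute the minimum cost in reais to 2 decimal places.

Set it up as a linear program. Let x1 = kg of potassium nitrate, x2 = kg of MAP, x3 = kg of potassium sulfate, x4 = kg of ammonium nitrate, x5 = kg of calcium nitrate, x6 = kg of bone meal.
Minimize 1.54x1 + 1.01x2 + 1.04x3 + 0.48x4 + 0.58x5 + 0.73x6 s.t.:
  0.51x2 + 0.19x6 ≥ 0.72   (phosphorus (P₂O₅))
  0.13x1 + 0.11x2 + 0.33x4 + 0.15x5 + 0.04x6 ≥ 0.51   (nitrogen)
  0.44x1 + 0.51x3 ≥ 0.72   (potassium (K₂O))
  x1, x2, x3, x4, x5, x6 ≥ 0.
The minimum-cost mix takes nothing from potassium nitrate, calcium nitrate, bone meal — only MAP, potassium sulfate, ammonium nitrate. There the phosphorus (P₂O₅), nitrogen, potassium (K₂O) constraints are tight.
That vertex is x2 = 1.412, x3 = 1.412, x4 = 1.075.
Total cost: 1.01·1.412 + 1.04·1.412 + 0.48·1.075 = 3.4106.

R$3.41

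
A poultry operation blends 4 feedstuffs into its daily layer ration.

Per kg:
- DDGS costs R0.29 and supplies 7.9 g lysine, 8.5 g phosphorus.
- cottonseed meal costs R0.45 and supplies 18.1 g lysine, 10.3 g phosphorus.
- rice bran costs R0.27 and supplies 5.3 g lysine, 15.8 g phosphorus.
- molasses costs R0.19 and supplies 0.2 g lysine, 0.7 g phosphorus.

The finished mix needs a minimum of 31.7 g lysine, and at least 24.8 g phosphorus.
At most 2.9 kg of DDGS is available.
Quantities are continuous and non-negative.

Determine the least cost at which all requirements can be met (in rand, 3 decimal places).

Let x1 = kg of DDGS, x2 = kg of cottonseed meal, x3 = kg of rice bran, x4 = kg of molasses.
min 0.29x1 + 0.45x2 + 0.27x3 + 0.19x4 with:
  7.9x1 + 18.1x2 + 5.3x3 + 0.2x4 ≥ 31.7   (lysine)
  8.5x1 + 10.3x2 + 15.8x3 + 0.7x4 ≥ 24.8   (phosphorus)
  x1 ≤ 2.9
  x1, x2, x3, x4 ≥ 0.
The cheapest feasible vertex uses only cottonseed meal, rice bran; DDGS, molasses are not used. Binding constraints: lysine and phosphorus.
So cottonseed meal = 1.597 kg, rice bran = 0.5288 kg.
Objective = 0.45·1.597 + 0.27·0.5288 = 0.86143.

R0.861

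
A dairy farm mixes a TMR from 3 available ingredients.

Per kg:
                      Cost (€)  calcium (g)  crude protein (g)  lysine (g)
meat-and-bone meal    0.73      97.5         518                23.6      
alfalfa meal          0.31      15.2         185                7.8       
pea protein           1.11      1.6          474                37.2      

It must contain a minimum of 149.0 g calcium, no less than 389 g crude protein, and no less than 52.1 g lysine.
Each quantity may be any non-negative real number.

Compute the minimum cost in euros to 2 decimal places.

€1.59

Set it up as a linear program. Let x1 = kg of meat-and-bone meal, x2 = kg of alfalfa meal, x3 = kg of pea protein.
Minimize 0.73x1 + 0.31x2 + 1.11x3 subject to:
  97.5x1 + 15.2x2 + 1.6x3 ≥ 149   (calcium)
  518x1 + 185x2 + 474x3 ≥ 389   (crude protein)
  23.6x1 + 7.8x2 + 37.2x3 ≥ 52.1   (lysine)
  x1, x2, x3 ≥ 0.
The minimum-cost mix takes nothing from alfalfa meal — only meat-and-bone meal, pea protein. Binding constraints: calcium and lysine.
Solving gives x1 = 1.521, x3 = 0.4356.
Cost = 0.73·1.521 + 1.11·0.4356 = 1.5938.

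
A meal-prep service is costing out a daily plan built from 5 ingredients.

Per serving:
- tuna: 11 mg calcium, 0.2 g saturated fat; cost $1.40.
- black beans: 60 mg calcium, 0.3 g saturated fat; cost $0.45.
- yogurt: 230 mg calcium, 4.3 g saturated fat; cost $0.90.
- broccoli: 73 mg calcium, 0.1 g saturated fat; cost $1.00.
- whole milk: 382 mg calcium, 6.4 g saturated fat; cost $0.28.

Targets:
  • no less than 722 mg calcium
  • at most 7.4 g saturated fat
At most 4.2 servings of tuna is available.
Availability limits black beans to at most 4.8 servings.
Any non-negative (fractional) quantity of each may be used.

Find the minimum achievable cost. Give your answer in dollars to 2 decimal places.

This is a linear program. Let x1 = servings of tuna, x2 = servings of black beans, x3 = servings of yogurt, x4 = servings of broccoli, x5 = servings of whole milk.
Minimise 1.4x1 + 0.45x2 + 0.9x3 + 1x4 + 0.28x5 subject to:
  11x1 + 60x2 + 230x3 + 73x4 + 382x5 ≥ 722   (calcium)
  0.2x1 + 0.3x2 + 4.3x3 + 0.1x4 + 6.4x5 ≤ 7.4   (saturated fat)
  x1 ≤ 4.2
  x2 ≤ 4.8
  x1, x2, x3, x4, x5 ≥ 0.
At the optimum only black beans, broccoli, whole milk are positive (tuna, yogurt = 0). Binding constraints: calcium, saturated fat, the black beans cap.
Solving gives x2 = 4.8, x4 = 1.168, x5 = 0.913.
Objective = 0.45·4.8 + 1·1.168 + 0.28·0.913 = 3.5836.

$3.58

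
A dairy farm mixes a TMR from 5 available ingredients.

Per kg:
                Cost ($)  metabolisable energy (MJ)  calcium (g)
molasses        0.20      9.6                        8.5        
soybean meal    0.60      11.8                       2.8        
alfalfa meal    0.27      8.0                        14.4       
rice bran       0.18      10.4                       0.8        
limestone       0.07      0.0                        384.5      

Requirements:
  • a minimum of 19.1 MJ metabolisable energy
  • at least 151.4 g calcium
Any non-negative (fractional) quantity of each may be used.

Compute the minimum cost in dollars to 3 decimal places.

$0.358

Let x1 = kg of molasses, x2 = kg of soybean meal, x3 = kg of alfalfa meal, x4 = kg of rice bran, x5 = kg of limestone.
min 0.2x1 + 0.6x2 + 0.27x3 + 0.18x4 + 0.07x5 subject to:
  9.6x1 + 11.8x2 + 8x3 + 10.4x4 ≥ 19.1   (metabolisable energy)
  8.5x1 + 2.8x2 + 14.4x3 + 0.8x4 + 384.5x5 ≥ 151.4   (calcium)
  x1, x2, x3, x4, x5 ≥ 0.
The optimal basis is {rice bran, limestone}; molasses, soybean meal, alfalfa meal drop out. Binding constraints: metabolisable energy and calcium.
That vertex is x4 = 1.837, x5 = 0.3899.
Total cost: 0.18·1.837 + 0.07·0.3899 = 0.35795.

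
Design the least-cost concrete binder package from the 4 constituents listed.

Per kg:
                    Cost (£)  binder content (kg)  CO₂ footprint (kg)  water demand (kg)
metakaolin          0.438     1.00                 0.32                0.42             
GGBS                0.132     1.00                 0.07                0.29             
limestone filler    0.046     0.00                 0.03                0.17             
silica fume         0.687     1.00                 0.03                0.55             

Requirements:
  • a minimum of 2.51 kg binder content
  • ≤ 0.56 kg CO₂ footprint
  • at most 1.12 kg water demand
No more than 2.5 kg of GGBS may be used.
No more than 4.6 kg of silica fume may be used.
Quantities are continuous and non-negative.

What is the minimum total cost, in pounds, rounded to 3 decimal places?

This is a linear program. Let x1 = kg of metakaolin, x2 = kg of GGBS, x3 = kg of limestone filler, x4 = kg of silica fume.
Minimize 0.438x1 + 0.132x2 + 0.046x3 + 0.687x4 with:
  1x1 + 1x2 + 1x4 ≥ 2.51   (binder content)
  0.32x1 + 0.07x2 + 0.03x3 + 0.03x4 ≤ 0.56   (CO₂ footprint)
  0.42x1 + 0.29x2 + 0.17x3 + 0.55x4 ≤ 1.12   (water demand)
  x2 ≤ 2.5
  x4 ≤ 4.6
  x1, x2, x3, x4 ≥ 0.
The optimal basis is {metakaolin, GGBS}; limestone filler, silica fume drop out. There the binder content and the GGBS cap constraints are tight.
Optimal quantities: metakaolin = 0.01 kg, GGBS = 2.5 kg.
Hence cost = 0.438·0.01 + 0.132·2.5 = £0.33438.

£0.334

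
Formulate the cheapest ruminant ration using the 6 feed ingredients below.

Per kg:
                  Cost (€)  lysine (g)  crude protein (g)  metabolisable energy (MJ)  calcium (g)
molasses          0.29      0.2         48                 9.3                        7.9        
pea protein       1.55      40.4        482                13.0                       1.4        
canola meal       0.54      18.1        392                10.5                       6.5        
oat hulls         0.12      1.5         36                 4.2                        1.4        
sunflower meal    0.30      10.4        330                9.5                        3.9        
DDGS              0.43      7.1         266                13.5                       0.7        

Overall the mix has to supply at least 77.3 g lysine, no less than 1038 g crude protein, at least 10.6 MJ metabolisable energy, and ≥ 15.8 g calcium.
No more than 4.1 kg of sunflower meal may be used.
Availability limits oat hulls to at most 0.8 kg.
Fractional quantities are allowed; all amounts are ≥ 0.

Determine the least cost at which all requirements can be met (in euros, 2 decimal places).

€2.26

This is a linear program. Let x1 = kg of molasses, x2 = kg of pea protein, x3 = kg of canola meal, x4 = kg of oat hulls, x5 = kg of sunflower meal, x6 = kg of DDGS.
min 0.29x1 + 1.55x2 + 0.54x3 + 0.12x4 + 0.3x5 + 0.43x6 with:
  0.2x1 + 40.4x2 + 18.1x3 + 1.5x4 + 10.4x5 + 7.1x6 ≥ 77.3   (lysine)
  48x1 + 482x2 + 392x3 + 36x4 + 330x5 + 266x6 ≥ 1038   (crude protein)
  9.3x1 + 13x2 + 10.5x3 + 4.2x4 + 9.5x5 + 13.5x6 ≥ 10.6   (metabolisable energy)
  7.9x1 + 1.4x2 + 6.5x3 + 1.4x4 + 3.9x5 + 0.7x6 ≥ 15.8   (calcium)
  x5 ≤ 4.1
  x4 ≤ 0.8
  x1, x2, x3, x4, x5, x6 ≥ 0.
The minimum-cost mix takes nothing from molasses, pea protein, oat hulls, DDGS — only canola meal, sunflower meal. The lysine and the sunflower meal cap requirements are met with equality.
That vertex is x3 = 1.915, x5 = 4.1.
Cost = 0.54·1.915 + 0.3·4.1 = 2.2641.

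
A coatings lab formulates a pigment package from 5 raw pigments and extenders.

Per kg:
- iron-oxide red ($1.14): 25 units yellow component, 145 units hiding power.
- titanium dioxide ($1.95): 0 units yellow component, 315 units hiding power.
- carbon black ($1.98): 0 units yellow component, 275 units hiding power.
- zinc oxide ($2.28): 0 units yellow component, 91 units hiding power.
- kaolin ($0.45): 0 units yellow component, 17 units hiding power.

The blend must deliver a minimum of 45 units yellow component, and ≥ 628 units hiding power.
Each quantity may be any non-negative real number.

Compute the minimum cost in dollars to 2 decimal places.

$4.32

Set it up as a linear program. Let x1 = kg of iron-oxide red, x2 = kg of titanium dioxide, x3 = kg of carbon black, x4 = kg of zinc oxide, x5 = kg of kaolin.
min 1.14x1 + 1.95x2 + 1.98x3 + 2.28x4 + 0.45x5 subject to:
  25x1 ≥ 45   (yellow component)
  145x1 + 315x2 + 275x3 + 91x4 + 17x5 ≥ 628   (hiding power)
  x1, x2, x3, x4, x5 ≥ 0.
The cheapest feasible vertex uses only iron-oxide red, titanium dioxide; carbon black, zinc oxide, kaolin are not used. Binding constraints: yellow component and hiding power.
So iron-oxide red = 1.8 kg, titanium dioxide = 1.165 kg.
Cost = 1.14·1.8 + 1.95·1.165 = 4.3238.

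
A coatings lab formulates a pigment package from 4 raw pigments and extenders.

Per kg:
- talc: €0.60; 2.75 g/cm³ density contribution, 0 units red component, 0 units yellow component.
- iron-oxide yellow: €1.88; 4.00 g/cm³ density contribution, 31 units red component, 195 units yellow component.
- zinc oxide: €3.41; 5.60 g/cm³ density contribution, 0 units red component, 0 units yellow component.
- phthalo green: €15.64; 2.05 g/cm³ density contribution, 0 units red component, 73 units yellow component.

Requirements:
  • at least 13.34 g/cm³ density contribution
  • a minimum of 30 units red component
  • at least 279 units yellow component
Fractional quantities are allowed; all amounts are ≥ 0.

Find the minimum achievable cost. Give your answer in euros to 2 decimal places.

Let x1 = kg of talc, x2 = kg of iron-oxide yellow, x3 = kg of zinc oxide, x4 = kg of phthalo green.
min 0.6x1 + 1.88x2 + 3.41x3 + 15.64x4 s.t.:
  2.75x1 + 4x2 + 5.6x3 + 2.05x4 ≥ 13.34   (density contribution)
  31x2 ≥ 30   (red component)
  195x2 + 73x4 ≥ 279   (yellow component)
  x1, x2, x3, x4 ≥ 0.
The cheapest feasible vertex uses only talc, iron-oxide yellow; zinc oxide, phthalo green are not used. The density contribution and yellow component requirements are met with equality.
Solving gives x1 = 2.77, x2 = 1.431.
Total cost: 0.6·2.77 + 1.88·1.431 = 4.3523.

€4.35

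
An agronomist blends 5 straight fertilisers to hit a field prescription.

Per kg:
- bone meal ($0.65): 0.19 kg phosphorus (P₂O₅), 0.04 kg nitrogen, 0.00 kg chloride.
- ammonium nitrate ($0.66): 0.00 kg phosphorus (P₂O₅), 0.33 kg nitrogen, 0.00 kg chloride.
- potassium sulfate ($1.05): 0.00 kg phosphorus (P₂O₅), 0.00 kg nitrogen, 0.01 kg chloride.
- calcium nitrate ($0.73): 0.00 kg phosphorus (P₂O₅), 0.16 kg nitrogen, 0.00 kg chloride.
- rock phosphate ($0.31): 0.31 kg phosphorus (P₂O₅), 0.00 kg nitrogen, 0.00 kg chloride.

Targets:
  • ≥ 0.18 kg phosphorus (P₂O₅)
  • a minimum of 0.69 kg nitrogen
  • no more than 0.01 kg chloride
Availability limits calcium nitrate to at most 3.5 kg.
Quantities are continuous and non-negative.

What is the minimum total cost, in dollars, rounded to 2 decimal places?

Treat it as an LP. Let x1 = kg of bone meal, x2 = kg of ammonium nitrate, x3 = kg of potassium sulfate, x4 = kg of calcium nitrate, x5 = kg of rock phosphate.
min 0.65x1 + 0.66x2 + 1.05x3 + 0.73x4 + 0.31x5 s.t.:
  0.19x1 + 0.31x5 ≥ 0.18   (phosphorus (P₂O₅))
  0.04x1 + 0.33x2 + 0.16x4 ≥ 0.69   (nitrogen)
  0.01x3 ≤ 0.01   (chloride)
  x4 ≤ 3.5
  x1, x2, x3, x4, x5 ≥ 0.
The minimum-cost mix takes nothing from bone meal, potassium sulfate, calcium nitrate — only ammonium nitrate, rock phosphate. The phosphorus (P₂O₅) and nitrogen requirements are met with equality.
Optimal quantities: ammonium nitrate = 2.091 kg, rock phosphate = 0.5806 kg.
Objective = 0.66·2.091 + 0.31·0.5806 = 1.5600.

$1.56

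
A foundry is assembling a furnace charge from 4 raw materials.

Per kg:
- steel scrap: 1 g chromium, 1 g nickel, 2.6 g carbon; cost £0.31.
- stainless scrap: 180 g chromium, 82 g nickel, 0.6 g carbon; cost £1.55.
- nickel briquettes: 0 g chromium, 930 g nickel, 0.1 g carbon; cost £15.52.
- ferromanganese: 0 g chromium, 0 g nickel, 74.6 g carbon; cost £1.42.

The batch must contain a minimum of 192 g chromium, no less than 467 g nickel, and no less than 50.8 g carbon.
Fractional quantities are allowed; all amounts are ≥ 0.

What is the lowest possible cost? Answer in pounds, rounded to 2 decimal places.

£8.94

Set it up as a linear program. Let x1 = kg of steel scrap, x2 = kg of stainless scrap, x3 = kg of nickel briquettes, x4 = kg of ferromanganese.
Minimize 0.31x1 + 1.55x2 + 15.52x3 + 1.42x4 with:
  1x1 + 180x2 ≥ 192   (chromium)
  1x1 + 82x2 + 930x3 ≥ 467   (nickel)
  2.6x1 + 0.6x2 + 0.1x3 + 74.6x4 ≥ 50.8   (carbon)
  x1, x2, x3, x4 ≥ 0.
At the optimum only stainless scrap, nickel briquettes, ferromanganese are positive (steel scrap = 0). Binding constraints: chromium, nickel, carbon.
Optimal quantities: stainless scrap = 1.067 kg, nickel briquettes = 0.4081 kg, ferromanganese = 0.6718 kg.
Cost = 1.55·1.067 + 15.52·0.4081 + 1.42·0.6718 = 8.9415.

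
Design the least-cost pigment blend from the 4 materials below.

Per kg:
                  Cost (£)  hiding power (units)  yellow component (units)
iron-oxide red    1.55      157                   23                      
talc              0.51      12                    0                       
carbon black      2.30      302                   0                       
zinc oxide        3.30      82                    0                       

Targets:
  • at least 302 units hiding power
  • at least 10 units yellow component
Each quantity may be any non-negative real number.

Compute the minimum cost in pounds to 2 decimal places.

£2.45

Let x1 = kg of iron-oxide red, x2 = kg of talc, x3 = kg of carbon black, x4 = kg of zinc oxide.
Minimize 1.55x1 + 0.51x2 + 2.3x3 + 3.3x4 with:
  157x1 + 12x2 + 302x3 + 82x4 ≥ 302   (hiding power)
  23x1 ≥ 10   (yellow component)
  x1, x2, x3, x4 ≥ 0.
The optimal basis is {iron-oxide red, carbon black}; talc, zinc oxide drop out. The hiding power and yellow component requirements are met with equality.
That vertex is x1 = 0.4348, x3 = 0.774.
Total cost: 1.55·0.4348 + 2.3·0.774 = 2.4541.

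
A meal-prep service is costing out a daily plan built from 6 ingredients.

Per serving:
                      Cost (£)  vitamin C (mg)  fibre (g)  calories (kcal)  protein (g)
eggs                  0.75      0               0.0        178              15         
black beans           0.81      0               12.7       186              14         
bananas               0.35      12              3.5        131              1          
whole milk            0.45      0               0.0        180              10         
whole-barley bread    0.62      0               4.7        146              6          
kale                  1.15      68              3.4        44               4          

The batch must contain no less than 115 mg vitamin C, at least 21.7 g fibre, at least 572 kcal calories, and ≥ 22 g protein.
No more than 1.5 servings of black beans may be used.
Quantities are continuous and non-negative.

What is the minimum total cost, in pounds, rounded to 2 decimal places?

Treat it as an LP. Let x1 = servings of eggs, x2 = servings of black beans, x3 = servings of bananas, x4 = servings of whole milk, x5 = servings of whole-barley bread, x6 = servings of kale.
Minimize 0.75x1 + 0.81x2 + 0.35x3 + 0.45x4 + 0.62x5 + 1.15x6 subject to:
  12x3 + 68x6 ≥ 115   (vitamin C)
  12.7x2 + 3.5x3 + 4.7x5 + 3.4x6 ≥ 21.7   (fibre)
  178x1 + 186x2 + 131x3 + 180x4 + 146x5 + 44x6 ≥ 572   (calories)
  15x1 + 14x2 + 1x3 + 10x4 + 6x5 + 4x6 ≥ 22   (protein)
  x2 ≤ 1.5
  x1, x2, x3, x4, x5, x6 ≥ 0.
The cheapest feasible vertex uses only black beans, bananas, whole milk, kale; eggs, whole-barley bread are not used. The vitamin C, fibre, calories, protein requirements are met with equality.
That vertex is x2 = 0.7302, x3 = 2.302, x4 = 0.4336, x6 = 1.285.
Hence cost = 0.81·0.7302 + 0.35·2.302 + 0.45·0.4336 + 1.15·1.285 = £3.0700.

£3.07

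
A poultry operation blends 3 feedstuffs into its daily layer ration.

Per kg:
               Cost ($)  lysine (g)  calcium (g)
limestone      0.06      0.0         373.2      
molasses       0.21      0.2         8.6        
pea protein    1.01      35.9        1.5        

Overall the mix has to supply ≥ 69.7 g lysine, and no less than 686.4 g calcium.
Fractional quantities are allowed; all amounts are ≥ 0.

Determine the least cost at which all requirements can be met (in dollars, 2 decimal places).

$2.07

Set it up as a linear program. Let x1 = kg of limestone, x2 = kg of molasses, x3 = kg of pea protein.
Minimize 0.06x1 + 0.21x2 + 1.01x3 s.t.:
  0.2x2 + 35.9x3 ≥ 69.7   (lysine)
  373.2x1 + 8.6x2 + 1.5x3 ≥ 686.4   (calcium)
  x1, x2, x3 ≥ 0.
The minimum-cost mix takes nothing from molasses — only limestone, pea protein. The lysine and calcium requirements are met with equality.
Optimal quantities: limestone = 1.831 kg, pea protein = 1.942 kg.
Cost = 0.06·1.831 + 1.01·1.942 = 2.0713.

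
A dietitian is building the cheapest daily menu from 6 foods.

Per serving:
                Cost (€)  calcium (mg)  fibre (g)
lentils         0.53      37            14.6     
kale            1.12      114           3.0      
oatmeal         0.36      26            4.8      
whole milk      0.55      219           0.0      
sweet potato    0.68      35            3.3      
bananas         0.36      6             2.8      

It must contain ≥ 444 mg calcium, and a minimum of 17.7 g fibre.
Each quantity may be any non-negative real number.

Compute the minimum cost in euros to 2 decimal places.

This is a linear program. Let x1 = servings of lentils, x2 = servings of kale, x3 = servings of oatmeal, x4 = servings of whole milk, x5 = servings of sweet potato, x6 = servings of bananas.
min 0.53x1 + 1.12x2 + 0.36x3 + 0.55x4 + 0.68x5 + 0.36x6 with:
  37x1 + 114x2 + 26x3 + 219x4 + 35x5 + 6x6 ≥ 444   (calcium)
  14.6x1 + 3x2 + 4.8x3 + 3.3x5 + 2.8x6 ≥ 17.7   (fibre)
  x1, x2, x3, x4, x5, x6 ≥ 0.
The cheapest feasible vertex uses only lentils, whole milk; kale, oatmeal, sweet potato, bananas are not used. The calcium and fibre requirements are met with equality.
That vertex is x1 = 1.2123, x4 = 1.8226.
Objective = 0.53·1.2123 + 0.55·1.8226 = 1.6449.

€1.64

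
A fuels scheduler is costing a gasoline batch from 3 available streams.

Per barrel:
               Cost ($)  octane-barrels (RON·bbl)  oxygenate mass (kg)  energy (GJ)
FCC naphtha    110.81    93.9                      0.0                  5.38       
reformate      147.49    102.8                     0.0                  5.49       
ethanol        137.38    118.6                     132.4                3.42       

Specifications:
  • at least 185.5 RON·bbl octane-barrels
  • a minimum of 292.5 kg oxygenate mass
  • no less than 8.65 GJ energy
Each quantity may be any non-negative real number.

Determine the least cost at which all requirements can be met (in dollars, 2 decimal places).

Set it up as a linear program. Let x1 = barrels of FCC naphtha, x2 = barrels of reformate, x3 = barrels of ethanol.
Minimize 110.81x1 + 147.49x2 + 137.38x3 s.t.:
  93.9x1 + 102.8x2 + 118.6x3 ≥ 185.5   (octane-barrels)
  132.4x3 ≥ 292.5   (oxygenate mass)
  5.38x1 + 5.49x2 + 3.42x3 ≥ 8.65   (energy)
  x1, x2, x3 ≥ 0.
The optimal basis is {FCC naphtha, ethanol}; reformate drops out. There the oxygenate mass and energy constraints are tight.
Solving gives x1 = 0.20344, x3 = 2.2092.
Hence cost = 110.81·0.20344 + 137.38·2.2092 = $326.0431.

$326.04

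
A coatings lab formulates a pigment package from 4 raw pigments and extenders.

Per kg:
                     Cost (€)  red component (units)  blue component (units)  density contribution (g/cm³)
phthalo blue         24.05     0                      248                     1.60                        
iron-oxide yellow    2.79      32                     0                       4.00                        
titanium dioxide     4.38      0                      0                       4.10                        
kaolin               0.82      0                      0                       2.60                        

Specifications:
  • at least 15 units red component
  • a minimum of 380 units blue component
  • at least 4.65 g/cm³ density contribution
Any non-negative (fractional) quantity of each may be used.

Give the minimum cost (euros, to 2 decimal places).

€38.26

This is a linear program. Let x1 = kg of phthalo blue, x2 = kg of iron-oxide yellow, x3 = kg of titanium dioxide, x4 = kg of kaolin.
Minimise 24.05x1 + 2.79x2 + 4.38x3 + 0.82x4 s.t.:
  32x2 ≥ 15   (red component)
  248x1 ≥ 380   (blue component)
  1.6x1 + 4x2 + 4.1x3 + 2.6x4 ≥ 4.65   (density contribution)
  x1, x2, x3, x4 ≥ 0.
At the optimum only phthalo blue, iron-oxide yellow, kaolin are positive (titanium dioxide = 0). There the red component, blue component, density contribution constraints are tight.
That vertex is x1 = 1.5323, x2 = 0.46875, x4 = 0.12438.
Cost = 24.05·1.5323 + 2.79·0.46875 + 0.82·0.12438 = 38.2616.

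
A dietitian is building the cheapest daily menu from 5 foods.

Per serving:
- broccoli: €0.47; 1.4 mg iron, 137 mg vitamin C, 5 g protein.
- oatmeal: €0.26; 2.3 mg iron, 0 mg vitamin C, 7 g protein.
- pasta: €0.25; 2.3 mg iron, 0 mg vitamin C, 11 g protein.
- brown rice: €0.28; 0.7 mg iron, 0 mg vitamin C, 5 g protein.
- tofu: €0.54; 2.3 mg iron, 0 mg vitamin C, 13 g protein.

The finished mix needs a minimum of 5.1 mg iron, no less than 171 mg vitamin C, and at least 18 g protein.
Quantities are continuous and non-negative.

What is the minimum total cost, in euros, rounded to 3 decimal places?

€0.951

Treat it as an LP. Let x1 = servings of broccoli, x2 = servings of oatmeal, x3 = servings of pasta, x4 = servings of brown rice, x5 = servings of tofu.
Minimise 0.47x1 + 0.26x2 + 0.25x3 + 0.28x4 + 0.54x5 with:
  1.4x1 + 2.3x2 + 2.3x3 + 0.7x4 + 2.3x5 ≥ 5.1   (iron)
  137x1 ≥ 171   (vitamin C)
  5x1 + 7x2 + 11x3 + 5x4 + 13x5 ≥ 18   (protein)
  x1, x2, x3, x4, x5 ≥ 0.
The optimal basis is {broccoli, pasta}; oatmeal, brown rice, tofu drop out. Binding constraints: iron and vitamin C.
So broccoli = 1.248 servings, pasta = 1.458 servings.
Total cost: 0.47·1.248 + 0.25·1.458 = 0.95106.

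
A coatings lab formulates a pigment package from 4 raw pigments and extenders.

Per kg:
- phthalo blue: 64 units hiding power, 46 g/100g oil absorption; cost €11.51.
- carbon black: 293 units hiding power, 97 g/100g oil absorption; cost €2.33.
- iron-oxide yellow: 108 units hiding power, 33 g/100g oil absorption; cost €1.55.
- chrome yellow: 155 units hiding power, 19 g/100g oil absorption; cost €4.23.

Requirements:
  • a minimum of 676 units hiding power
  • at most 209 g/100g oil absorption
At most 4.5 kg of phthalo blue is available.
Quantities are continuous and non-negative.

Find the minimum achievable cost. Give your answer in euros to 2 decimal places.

€6.75

Let x1 = kg of phthalo blue, x2 = kg of carbon black, x3 = kg of iron-oxide yellow, x4 = kg of chrome yellow.
min 11.51x1 + 2.33x2 + 1.55x3 + 4.23x4 s.t.:
  64x1 + 293x2 + 108x3 + 155x4 ≥ 676   (hiding power)
  46x1 + 97x2 + 33x3 + 19x4 ≤ 209   (oil absorption)
  x1 ≤ 4.5
  x1, x2, x3, x4 ≥ 0.
The minimum-cost mix takes nothing from phthalo blue, iron-oxide yellow — only carbon black, chrome yellow. There the hiding power and oil absorption constraints are tight.
That vertex is x2 = 2.065, x4 = 0.4579.
Total cost: 2.33·2.065 + 4.23·0.4579 = 6.7484.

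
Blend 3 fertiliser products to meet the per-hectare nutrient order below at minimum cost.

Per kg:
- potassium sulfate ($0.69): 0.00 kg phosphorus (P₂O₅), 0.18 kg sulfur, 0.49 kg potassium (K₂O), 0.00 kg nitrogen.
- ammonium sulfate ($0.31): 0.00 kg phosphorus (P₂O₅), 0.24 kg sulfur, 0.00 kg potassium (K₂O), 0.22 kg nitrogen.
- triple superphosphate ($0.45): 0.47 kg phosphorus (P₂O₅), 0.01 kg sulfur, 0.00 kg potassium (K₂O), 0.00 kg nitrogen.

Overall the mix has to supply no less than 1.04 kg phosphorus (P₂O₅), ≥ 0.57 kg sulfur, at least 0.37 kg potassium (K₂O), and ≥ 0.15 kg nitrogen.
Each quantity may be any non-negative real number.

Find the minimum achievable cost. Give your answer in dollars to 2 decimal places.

$2.05

Let x1 = kg of potassium sulfate, x2 = kg of ammonium sulfate, x3 = kg of triple superphosphate.
min 0.69x1 + 0.31x2 + 0.45x3 subject to:
  0.47x3 ≥ 1.04   (phosphorus (P₂O₅))
  0.18x1 + 0.24x2 + 0.01x3 ≥ 0.57   (sulfur)
  0.49x1 ≥ 0.37   (potassium (K₂O))
  0.22x2 ≥ 0.15   (nitrogen)
  x1, x2, x3 ≥ 0.
All 3 inputs are positive at the optimum. Binding constraints: phosphorus (P₂O₅), sulfur, potassium (K₂O).
So potassium sulfate = 0.7551 kg, ammonium sulfate = 1.716 kg, triple superphosphate = 2.213 kg.
Hence cost = 0.69·0.7551 + 0.31·1.716 + 0.45·2.213 = $2.0488.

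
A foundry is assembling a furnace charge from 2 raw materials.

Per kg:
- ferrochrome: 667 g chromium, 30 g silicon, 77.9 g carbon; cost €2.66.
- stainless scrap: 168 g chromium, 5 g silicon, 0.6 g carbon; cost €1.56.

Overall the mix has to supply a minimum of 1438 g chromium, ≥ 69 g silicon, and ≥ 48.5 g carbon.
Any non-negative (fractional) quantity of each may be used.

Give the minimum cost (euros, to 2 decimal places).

€6.12

Set it up as a linear program. Let x1 = kg of ferrochrome, x2 = kg of stainless scrap.
min 2.66x1 + 1.56x2 s.t.:
  667x1 + 168x2 ≥ 1438   (chromium)
  30x1 + 5x2 ≥ 69   (silicon)
  77.9x1 + 0.6x2 ≥ 48.5   (carbon)
  x1, x2 ≥ 0.
The cheapest feasible vertex uses only ferrochrome; stainless scrap is not used. The silicon requirement is met with equality.
Optimal quantities: ferrochrome = 2.3 kg.
Objective = 2.66·2.3 = 6.1180.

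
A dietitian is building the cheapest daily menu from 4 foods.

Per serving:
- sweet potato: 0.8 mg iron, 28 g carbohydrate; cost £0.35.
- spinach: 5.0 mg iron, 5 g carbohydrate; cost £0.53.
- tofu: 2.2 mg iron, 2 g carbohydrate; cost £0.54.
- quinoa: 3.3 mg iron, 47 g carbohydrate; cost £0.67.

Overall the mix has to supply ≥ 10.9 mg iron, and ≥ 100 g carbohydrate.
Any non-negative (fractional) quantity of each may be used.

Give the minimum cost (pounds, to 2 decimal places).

Let x1 = servings of sweet potato, x2 = servings of spinach, x3 = servings of tofu, x4 = servings of quinoa.
Minimise 0.35x1 + 0.53x2 + 0.54x3 + 0.67x4 with:
  0.8x1 + 5x2 + 2.2x3 + 3.3x4 ≥ 10.9   (iron)
  28x1 + 5x2 + 2x3 + 47x4 ≥ 100   (carbohydrate)
  x1, x2, x3, x4 ≥ 0.
The minimum-cost mix takes nothing from sweet potato, tofu — only spinach, quinoa. There the iron and carbohydrate constraints are tight.
That vertex is x2 = 0.8343, x4 = 2.039.
Total cost: 0.53·0.8343 + 0.67·2.039 = 1.8083.

£1.81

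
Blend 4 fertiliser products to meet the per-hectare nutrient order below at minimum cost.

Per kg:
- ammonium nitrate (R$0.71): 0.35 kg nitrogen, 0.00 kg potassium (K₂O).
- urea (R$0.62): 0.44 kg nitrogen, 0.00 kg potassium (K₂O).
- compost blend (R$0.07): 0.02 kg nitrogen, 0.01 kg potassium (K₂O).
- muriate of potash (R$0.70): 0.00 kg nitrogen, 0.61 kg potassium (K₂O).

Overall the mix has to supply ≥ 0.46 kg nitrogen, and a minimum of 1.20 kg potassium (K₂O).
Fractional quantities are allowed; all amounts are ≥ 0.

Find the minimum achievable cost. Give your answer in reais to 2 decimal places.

Set it up as a linear program. Let x1 = kg of ammonium nitrate, x2 = kg of urea, x3 = kg of compost blend, x4 = kg of muriate of potash.
Minimise 0.71x1 + 0.62x2 + 0.07x3 + 0.7x4 with:
  0.35x1 + 0.44x2 + 0.02x3 ≥ 0.46   (nitrogen)
  0.01x3 + 0.61x4 ≥ 1.2   (potassium (K₂O))
  x1, x2, x3, x4 ≥ 0.
At the optimum only urea, muriate of potash are positive (ammonium nitrate, compost blend = 0). The nitrogen and potassium (K₂O) requirements are met with equality.
Solving gives x2 = 1.0455, x4 = 1.9672.
Hence cost = 0.62·1.0455 + 0.7·1.9672 = R$2.0253.

R$2.03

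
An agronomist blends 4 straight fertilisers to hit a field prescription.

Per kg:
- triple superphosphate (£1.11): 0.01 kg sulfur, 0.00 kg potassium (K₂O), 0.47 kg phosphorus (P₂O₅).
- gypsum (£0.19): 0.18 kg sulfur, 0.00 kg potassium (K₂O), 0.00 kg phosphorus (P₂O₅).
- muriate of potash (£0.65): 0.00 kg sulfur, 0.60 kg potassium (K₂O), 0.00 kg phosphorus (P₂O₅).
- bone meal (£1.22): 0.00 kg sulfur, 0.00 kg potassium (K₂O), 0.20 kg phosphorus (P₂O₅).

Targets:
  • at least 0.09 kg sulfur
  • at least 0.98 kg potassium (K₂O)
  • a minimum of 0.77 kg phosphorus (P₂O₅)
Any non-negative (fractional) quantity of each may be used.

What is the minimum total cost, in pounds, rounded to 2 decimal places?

This is a linear program. Let x1 = kg of triple superphosphate, x2 = kg of gypsum, x3 = kg of muriate of potash, x4 = kg of bone meal.
Minimise 1.11x1 + 0.19x2 + 0.65x3 + 1.22x4 subject to:
  0.01x1 + 0.18x2 ≥ 0.09   (sulfur)
  0.6x3 ≥ 0.98   (potassium (K₂O))
  0.47x1 + 0.2x4 ≥ 0.77   (phosphorus (P₂O₅))
  x1, x2, x3, x4 ≥ 0.
The minimum-cost mix takes nothing from bone meal — only triple superphosphate, gypsum, muriate of potash. There the sulfur, potassium (K₂O), phosphorus (P₂O₅) constraints are tight.
So triple superphosphate = 1.638 kg, gypsum = 0.409 kg, muriate of potash = 1.633 kg.
Cost = 1.11·1.638 + 0.19·0.409 + 0.65·1.633 = 2.9573.

£2.96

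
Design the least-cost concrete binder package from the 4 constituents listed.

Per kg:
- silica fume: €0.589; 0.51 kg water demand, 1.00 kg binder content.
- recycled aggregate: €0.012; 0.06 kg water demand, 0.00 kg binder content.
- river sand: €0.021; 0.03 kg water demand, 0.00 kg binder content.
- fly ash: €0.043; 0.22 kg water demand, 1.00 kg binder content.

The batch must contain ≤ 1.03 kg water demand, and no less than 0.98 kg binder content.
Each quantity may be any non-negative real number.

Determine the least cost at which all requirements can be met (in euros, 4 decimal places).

€0.0421

Treat it as an LP. Let x1 = kg of silica fume, x2 = kg of recycled aggregate, x3 = kg of river sand, x4 = kg of fly ash.
Minimize 0.589x1 + 0.012x2 + 0.021x3 + 0.043x4 s.t.:
  0.51x1 + 0.06x2 + 0.03x3 + 0.22x4 ≤ 1.03   (water demand)
  1x1 + 1x4 ≥ 0.98   (binder content)
  x1, x2, x3, x4 ≥ 0.
The cheapest feasible vertex uses only fly ash; silica fume, recycled aggregate, river sand are not used. Binding constraint: binder content.
Solving gives x4 = 0.98.
Total cost: 0.043·0.98 = 0.042140.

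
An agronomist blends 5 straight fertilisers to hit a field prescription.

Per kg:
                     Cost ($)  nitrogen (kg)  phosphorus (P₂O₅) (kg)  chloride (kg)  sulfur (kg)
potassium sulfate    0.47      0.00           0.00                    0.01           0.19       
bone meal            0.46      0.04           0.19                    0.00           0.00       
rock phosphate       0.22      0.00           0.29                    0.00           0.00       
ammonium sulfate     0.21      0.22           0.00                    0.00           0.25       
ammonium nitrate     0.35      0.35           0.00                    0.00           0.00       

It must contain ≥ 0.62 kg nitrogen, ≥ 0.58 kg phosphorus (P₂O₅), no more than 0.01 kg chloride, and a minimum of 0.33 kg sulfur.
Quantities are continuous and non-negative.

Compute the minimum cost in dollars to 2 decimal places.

$1.03

Let x1 = kg of potassium sulfate, x2 = kg of bone meal, x3 = kg of rock phosphate, x4 = kg of ammonium sulfate, x5 = kg of ammonium nitrate.
Minimise 0.47x1 + 0.46x2 + 0.22x3 + 0.21x4 + 0.35x5 subject to:
  0.04x2 + 0.22x4 + 0.35x5 ≥ 0.62   (nitrogen)
  0.19x2 + 0.29x3 ≥ 0.58   (phosphorus (P₂O₅))
  0.01x1 ≤ 0.01   (chloride)
  0.19x1 + 0.25x4 ≥ 0.33   (sulfur)
  x1, x2, x3, x4, x5 ≥ 0.
At the optimum only rock phosphate, ammonium sulfate are positive (potassium sulfate, bone meal, ammonium nitrate = 0). The nitrogen and phosphorus (P₂O₅) requirements are met with equality.
So rock phosphate = 2 kg, ammonium sulfate = 2.818 kg.
Objective = 0.22·2 + 0.21·2.818 = 1.0318.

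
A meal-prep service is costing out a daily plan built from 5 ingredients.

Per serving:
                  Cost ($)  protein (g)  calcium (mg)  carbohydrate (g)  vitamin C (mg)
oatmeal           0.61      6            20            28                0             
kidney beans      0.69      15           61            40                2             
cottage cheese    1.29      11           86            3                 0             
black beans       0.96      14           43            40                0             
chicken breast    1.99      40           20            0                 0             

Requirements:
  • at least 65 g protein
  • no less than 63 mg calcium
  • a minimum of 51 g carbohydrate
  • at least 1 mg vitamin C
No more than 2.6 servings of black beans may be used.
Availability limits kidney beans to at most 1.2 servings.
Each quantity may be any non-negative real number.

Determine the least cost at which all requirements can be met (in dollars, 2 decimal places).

This is a linear program. Let x1 = servings of oatmeal, x2 = servings of kidney beans, x3 = servings of cottage cheese, x4 = servings of black beans, x5 = servings of chicken breast.
Minimise 0.61x1 + 0.69x2 + 1.29x3 + 0.96x4 + 1.99x5 with:
  6x1 + 15x2 + 11x3 + 14x4 + 40x5 ≥ 65   (protein)
  20x1 + 61x2 + 86x3 + 43x4 + 20x5 ≥ 63   (calcium)
  28x1 + 40x2 + 3x3 + 40x4 ≥ 51   (carbohydrate)
  2x2 ≥ 1   (vitamin C)
  x4 ≤ 2.6
  x2 ≤ 1.2
  x1, x2, x3, x4, x5 ≥ 0.
The minimum-cost mix takes nothing from oatmeal, cottage cheese — only kidney beans, black beans, chicken breast. Binding constraints: protein, carbohydrate, the kidney beans cap.
Optimal quantities: kidney beans = 1.2 servings, black beans = 0.075 servings, chicken breast = 1.149 servings.
Objective = 0.69·1.2 + 0.96·0.075 + 1.99·1.149 = 3.1865.

$3.19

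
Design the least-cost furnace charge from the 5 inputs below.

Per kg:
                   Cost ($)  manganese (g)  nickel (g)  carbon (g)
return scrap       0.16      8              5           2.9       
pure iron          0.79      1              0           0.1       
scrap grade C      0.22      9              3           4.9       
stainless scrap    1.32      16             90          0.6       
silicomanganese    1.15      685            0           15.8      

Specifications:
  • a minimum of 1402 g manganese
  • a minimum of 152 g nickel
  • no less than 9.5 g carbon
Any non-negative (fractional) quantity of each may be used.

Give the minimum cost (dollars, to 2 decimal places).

$4.54

Treat it as an LP. Let x1 = kg of return scrap, x2 = kg of pure iron, x3 = kg of scrap grade C, x4 = kg of stainless scrap, x5 = kg of silicomanganese.
min 0.16x1 + 0.79x2 + 0.22x3 + 1.32x4 + 1.15x5 s.t.:
  8x1 + 1x2 + 9x3 + 16x4 + 685x5 ≥ 1402   (manganese)
  5x1 + 3x3 + 90x4 ≥ 152   (nickel)
  2.9x1 + 0.1x2 + 4.9x3 + 0.6x4 + 15.8x5 ≥ 9.5   (carbon)
  x1, x2, x3, x4, x5 ≥ 0.
The optimal basis is {stainless scrap, silicomanganese}; return scrap, pure iron, scrap grade C drop out. The manganese and nickel requirements are met with equality.
Solving gives x4 = 1.689, x5 = 2.007.
Hence cost = 1.32·1.689 + 1.15·2.007 = $4.5375.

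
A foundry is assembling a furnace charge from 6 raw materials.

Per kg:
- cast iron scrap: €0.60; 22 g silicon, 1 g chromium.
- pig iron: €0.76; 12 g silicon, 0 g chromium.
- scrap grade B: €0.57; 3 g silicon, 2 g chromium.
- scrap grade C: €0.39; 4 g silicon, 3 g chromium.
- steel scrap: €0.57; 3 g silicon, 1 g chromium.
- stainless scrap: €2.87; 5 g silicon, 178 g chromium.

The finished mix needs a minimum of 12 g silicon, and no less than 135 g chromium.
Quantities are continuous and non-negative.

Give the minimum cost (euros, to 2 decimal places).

€2.39

Let x1 = kg of cast iron scrap, x2 = kg of pig iron, x3 = kg of scrap grade B, x4 = kg of scrap grade C, x5 = kg of steel scrap, x6 = kg of stainless scrap.
min 0.6x1 + 0.76x2 + 0.57x3 + 0.39x4 + 0.57x5 + 2.87x6 with:
  22x1 + 12x2 + 3x3 + 4x4 + 3x5 + 5x6 ≥ 12   (silicon)
  1x1 + 2x3 + 3x4 + 1x5 + 178x6 ≥ 135   (chromium)
  x1, x2, x3, x4, x5, x6 ≥ 0.
At the optimum only cast iron scrap, stainless scrap are positive (pig iron, scrap grade B, scrap grade C, steel scrap = 0). There the silicon and chromium constraints are tight.
That vertex is x1 = 0.3736, x6 = 0.7563.
Hence cost = 0.6·0.3736 + 2.87·0.7563 = €2.3947.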